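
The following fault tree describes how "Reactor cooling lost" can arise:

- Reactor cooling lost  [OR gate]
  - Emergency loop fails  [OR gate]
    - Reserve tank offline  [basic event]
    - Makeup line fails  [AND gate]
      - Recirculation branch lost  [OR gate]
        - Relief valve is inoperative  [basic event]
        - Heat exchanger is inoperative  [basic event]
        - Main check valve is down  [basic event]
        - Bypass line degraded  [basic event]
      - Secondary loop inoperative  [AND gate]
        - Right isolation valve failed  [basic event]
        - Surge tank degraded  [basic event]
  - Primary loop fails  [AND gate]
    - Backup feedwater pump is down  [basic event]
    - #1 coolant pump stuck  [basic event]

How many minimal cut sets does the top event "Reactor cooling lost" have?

6

Recirculation branch lost [OR]: union of children's cut sets → 4 cut set(s).
Secondary loop inoperative [AND]: one cut set from each child combined → 1 × 1 = 1 cut set(s).
Makeup line fails [AND]: one cut set from each child combined → 4 × 1 = 4 cut set(s).
Emergency loop fails [OR]: union of children's cut sets → 5 cut set(s).
Primary loop fails [AND]: one cut set from each child combined → 1 × 1 = 1 cut set(s).
Reactor cooling lost [OR]: union of children's cut sets → 6 cut set(s).
Minimal cut sets: {Reserve tank offline}; {Relief valve is inoperative, Right isolation valve failed, Surge tank degraded}; {Heat exchanger is inoperative, Right isolation valve failed, Surge tank degraded}; {Main check valve is down, Right isolation valve failed, Surge tank degraded}; {Bypass line degraded, Right isolation valve failed, Surge tank degraded}; {#1 coolant pump stuck, Backup feedwater pump is down}.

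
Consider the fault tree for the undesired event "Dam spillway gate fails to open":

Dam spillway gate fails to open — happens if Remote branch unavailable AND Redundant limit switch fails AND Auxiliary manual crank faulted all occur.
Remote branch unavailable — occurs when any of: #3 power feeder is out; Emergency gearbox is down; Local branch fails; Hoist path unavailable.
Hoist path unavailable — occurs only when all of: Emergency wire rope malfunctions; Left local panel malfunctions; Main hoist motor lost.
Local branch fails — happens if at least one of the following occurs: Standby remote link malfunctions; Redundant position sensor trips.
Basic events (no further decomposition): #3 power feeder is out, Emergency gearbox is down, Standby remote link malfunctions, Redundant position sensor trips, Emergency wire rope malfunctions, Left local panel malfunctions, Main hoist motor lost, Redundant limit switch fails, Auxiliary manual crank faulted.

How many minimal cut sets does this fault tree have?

Local branch fails [OR]: union of children's cut sets → 2 cut set(s).
Hoist path unavailable [AND]: one cut set from each child combined → 1 × 1 × 1 = 1 cut set(s).
Remote branch unavailable [OR]: union of children's cut sets → 5 cut set(s).
Dam spillway gate fails to open [AND]: one cut set from each child combined → 5 × 1 × 1 = 5 cut set(s).
Minimal cut sets: {#3 power feeder is out, Auxiliary manual crank faulted, Redundant limit switch fails}; {Auxiliary manual crank faulted, Emergency gearbox is down, Redundant limit switch fails}; {Auxiliary manual crank faulted, Redundant limit switch fails, Standby remote link malfunctions}; {Auxiliary manual crank faulted, Redundant limit switch fails, Redundant position sensor trips}; {Auxiliary manual crank faulted, Emergency wire rope malfunctions, Left local panel malfunctions, Main hoist motor lost, Redundant limit switch fails}.

5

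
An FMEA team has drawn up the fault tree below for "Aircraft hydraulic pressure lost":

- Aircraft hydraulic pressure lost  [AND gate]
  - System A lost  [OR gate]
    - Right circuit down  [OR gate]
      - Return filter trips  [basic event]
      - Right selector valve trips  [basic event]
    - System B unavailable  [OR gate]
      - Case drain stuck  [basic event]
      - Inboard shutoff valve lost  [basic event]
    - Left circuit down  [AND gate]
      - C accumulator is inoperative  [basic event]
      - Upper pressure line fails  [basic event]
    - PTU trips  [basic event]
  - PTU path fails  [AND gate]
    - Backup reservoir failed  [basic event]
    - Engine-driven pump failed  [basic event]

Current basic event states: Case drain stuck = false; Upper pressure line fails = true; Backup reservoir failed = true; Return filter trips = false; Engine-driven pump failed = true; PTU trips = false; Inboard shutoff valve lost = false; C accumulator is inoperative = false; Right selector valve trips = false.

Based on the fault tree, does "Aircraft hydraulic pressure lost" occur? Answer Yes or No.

No

Right circuit down [OR]: Return filter trips=not, Right selector valve trips=not → no input occurs → does not occur.
System B unavailable [OR]: Case drain stuck=not, Inboard shutoff valve lost=not → no input occurs → does not occur.
Left circuit down [AND]: C accumulator is inoperative=not, Upper pressure line fails=occurs → not all inputs occur → does not occur.
System A lost [OR]: Right circuit down=not, System B unavailable=not, Left circuit down=not, PTU trips=not → no input occurs → does not occur.
PTU path fails [AND]: Backup reservoir failed=occurs, Engine-driven pump failed=occurs → all inputs occur → occurs.
Aircraft hydraulic pressure lost [AND]: System A lost=not, PTU path fails=occurs → not all inputs occur → does not occur.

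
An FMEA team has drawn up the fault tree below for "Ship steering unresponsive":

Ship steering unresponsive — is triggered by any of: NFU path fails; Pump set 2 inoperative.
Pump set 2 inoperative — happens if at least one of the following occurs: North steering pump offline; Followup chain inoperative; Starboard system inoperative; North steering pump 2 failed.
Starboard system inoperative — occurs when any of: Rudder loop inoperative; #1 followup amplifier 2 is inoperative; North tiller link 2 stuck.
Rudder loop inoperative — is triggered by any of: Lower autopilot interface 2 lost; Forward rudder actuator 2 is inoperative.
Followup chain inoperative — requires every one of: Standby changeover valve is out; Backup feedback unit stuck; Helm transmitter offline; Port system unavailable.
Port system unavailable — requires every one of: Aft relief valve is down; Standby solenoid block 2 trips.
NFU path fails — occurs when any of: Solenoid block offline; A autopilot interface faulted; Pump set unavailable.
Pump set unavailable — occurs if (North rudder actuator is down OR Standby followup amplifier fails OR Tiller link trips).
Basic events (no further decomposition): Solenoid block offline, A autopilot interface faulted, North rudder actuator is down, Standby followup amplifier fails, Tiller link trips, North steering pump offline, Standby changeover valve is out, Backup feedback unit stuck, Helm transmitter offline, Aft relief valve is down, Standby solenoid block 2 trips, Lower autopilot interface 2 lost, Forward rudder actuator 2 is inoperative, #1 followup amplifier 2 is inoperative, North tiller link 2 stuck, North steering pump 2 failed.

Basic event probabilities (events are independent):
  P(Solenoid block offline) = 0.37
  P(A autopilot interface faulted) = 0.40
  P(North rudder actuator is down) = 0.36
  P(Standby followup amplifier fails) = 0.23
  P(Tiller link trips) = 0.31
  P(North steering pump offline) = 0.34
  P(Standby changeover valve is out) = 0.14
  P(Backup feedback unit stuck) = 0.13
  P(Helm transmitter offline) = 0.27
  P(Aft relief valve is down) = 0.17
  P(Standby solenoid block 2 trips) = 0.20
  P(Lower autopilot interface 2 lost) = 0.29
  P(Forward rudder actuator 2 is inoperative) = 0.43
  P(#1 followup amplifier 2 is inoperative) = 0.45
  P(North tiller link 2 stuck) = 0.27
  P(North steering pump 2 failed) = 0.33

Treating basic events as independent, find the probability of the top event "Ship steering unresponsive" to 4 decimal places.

0.9908

P(Pump set unavailable) [OR] = 1 − (1−0.36) × (1−0.23) × (1−0.31) = 0.659968
P(NFU path fails) [OR] = 1 − (1−0.37) × (1−0.40) × (1−0.659968) = 0.871468
P(Port system unavailable) [AND] = 0.17 × 0.20 = 0.034000
P(Followup chain inoperative) [AND] = 0.14 × 0.13 × 0.27 × 0.034000 = 0.000167
P(Rudder loop inoperative) [OR] = 1 − (1−0.29) × (1−0.43) = 0.595300
P(Starboard system inoperative) [OR] = 1 − (1−0.595300) × (1−0.45) × (1−0.27) = 0.837513
P(Pump set 2 inoperative) [OR] = 1 − (1−0.34) × (1−0.000167) × (1−0.837513) × (1−0.33) = 0.928160
P(Ship steering unresponsive) [OR] = 1 − (1−0.871468) × (1−0.928160) = 0.990766
Rounded to 4 decimal places: P(Ship steering unresponsive) ≈ 0.9908.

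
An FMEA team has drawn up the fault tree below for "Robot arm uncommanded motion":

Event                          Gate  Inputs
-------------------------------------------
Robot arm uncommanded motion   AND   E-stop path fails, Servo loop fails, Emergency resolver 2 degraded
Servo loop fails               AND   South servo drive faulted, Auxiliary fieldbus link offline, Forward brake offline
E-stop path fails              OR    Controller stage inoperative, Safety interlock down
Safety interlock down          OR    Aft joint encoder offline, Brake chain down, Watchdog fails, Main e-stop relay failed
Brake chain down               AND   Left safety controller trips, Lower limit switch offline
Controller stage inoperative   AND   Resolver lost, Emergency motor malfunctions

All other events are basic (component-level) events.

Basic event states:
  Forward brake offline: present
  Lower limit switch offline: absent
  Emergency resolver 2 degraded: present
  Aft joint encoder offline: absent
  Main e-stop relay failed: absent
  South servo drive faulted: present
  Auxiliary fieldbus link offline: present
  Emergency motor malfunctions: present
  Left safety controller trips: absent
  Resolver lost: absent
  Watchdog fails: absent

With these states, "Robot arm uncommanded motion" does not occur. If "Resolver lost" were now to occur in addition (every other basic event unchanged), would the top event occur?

Counterfactual: set "Resolver lost" to occurred.
Controller stage inoperative [AND]: Resolver lost=occurs, Emergency motor malfunctions=occurs → all inputs occur → occurs.
Brake chain down [AND]: Left safety controller trips=not, Lower limit switch offline=not → not all inputs occur → does not occur.
Safety interlock down [OR]: Aft joint encoder offline=not, Brake chain down=not, Watchdog fails=not, Main e-stop relay failed=not → no input occurs → does not occur.
E-stop path fails [OR]: Controller stage inoperative=occurs, Safety interlock down=not → at least one input occurs → occurs.
Servo loop fails [AND]: South servo drive faulted=occurs, Auxiliary fieldbus link offline=occurs, Forward brake offline=occurs → all inputs occur → occurs.
Robot arm uncommanded motion [AND]: E-stop path fails=occurs, Servo loop fails=occurs, Emergency resolver 2 degraded=occurs → all inputs occur → occurs.

Yes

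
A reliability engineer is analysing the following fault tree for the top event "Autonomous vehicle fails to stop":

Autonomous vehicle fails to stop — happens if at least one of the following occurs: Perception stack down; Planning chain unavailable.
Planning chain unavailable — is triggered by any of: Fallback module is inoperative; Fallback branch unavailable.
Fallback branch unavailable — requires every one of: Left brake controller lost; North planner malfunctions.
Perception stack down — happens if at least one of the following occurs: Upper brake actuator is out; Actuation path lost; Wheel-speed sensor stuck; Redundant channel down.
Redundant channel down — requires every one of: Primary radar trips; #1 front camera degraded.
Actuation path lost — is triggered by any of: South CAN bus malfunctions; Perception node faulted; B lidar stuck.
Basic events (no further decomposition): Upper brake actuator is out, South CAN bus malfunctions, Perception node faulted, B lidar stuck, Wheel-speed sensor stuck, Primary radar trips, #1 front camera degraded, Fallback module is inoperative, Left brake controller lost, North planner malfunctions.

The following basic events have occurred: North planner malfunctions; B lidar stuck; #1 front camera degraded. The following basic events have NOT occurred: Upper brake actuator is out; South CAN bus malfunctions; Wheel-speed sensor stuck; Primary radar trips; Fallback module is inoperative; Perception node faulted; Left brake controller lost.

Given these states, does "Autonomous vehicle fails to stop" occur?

Yes

Actuation path lost [OR]: South CAN bus malfunctions=not, Perception node faulted=not, B lidar stuck=occurs → at least one input occurs → occurs.
Redundant channel down [AND]: Primary radar trips=not, #1 front camera degraded=occurs → not all inputs occur → does not occur.
Perception stack down [OR]: Upper brake actuator is out=not, Actuation path lost=occurs, Wheel-speed sensor stuck=not, Redundant channel down=not → at least one input occurs → occurs.
Fallback branch unavailable [AND]: Left brake controller lost=not, North planner malfunctions=occurs → not all inputs occur → does not occur.
Planning chain unavailable [OR]: Fallback module is inoperative=not, Fallback branch unavailable=not → no input occurs → does not occur.
Autonomous vehicle fails to stop [OR]: Perception stack down=occurs, Planning chain unavailable=not → at least one input occurs → occurs.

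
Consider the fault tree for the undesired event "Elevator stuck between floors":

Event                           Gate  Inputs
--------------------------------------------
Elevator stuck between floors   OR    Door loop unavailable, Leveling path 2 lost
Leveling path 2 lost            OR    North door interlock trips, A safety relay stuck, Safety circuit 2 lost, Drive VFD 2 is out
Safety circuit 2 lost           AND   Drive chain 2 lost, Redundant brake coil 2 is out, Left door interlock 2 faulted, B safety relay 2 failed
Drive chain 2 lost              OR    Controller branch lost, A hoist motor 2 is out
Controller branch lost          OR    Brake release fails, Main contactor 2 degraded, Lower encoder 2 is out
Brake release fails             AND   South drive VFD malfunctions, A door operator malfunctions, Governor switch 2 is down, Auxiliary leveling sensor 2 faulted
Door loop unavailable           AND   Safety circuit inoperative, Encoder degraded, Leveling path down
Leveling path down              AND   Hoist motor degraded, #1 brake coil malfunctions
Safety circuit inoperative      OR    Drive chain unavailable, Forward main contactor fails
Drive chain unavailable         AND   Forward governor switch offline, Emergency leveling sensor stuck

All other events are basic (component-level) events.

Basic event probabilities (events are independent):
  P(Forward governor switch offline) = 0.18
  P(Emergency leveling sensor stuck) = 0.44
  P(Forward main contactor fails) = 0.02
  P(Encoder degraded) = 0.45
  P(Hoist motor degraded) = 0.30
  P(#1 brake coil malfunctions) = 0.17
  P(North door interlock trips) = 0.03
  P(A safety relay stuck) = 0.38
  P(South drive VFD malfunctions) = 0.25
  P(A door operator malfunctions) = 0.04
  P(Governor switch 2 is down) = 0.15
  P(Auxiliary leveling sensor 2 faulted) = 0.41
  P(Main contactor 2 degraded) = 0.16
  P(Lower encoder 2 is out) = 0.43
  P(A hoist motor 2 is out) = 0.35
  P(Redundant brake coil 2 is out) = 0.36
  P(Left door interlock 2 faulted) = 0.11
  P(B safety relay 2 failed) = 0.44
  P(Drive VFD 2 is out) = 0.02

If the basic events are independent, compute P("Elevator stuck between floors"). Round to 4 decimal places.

0.4190

P(Drive chain unavailable) [AND] = 0.18 × 0.44 = 0.079200
P(Safety circuit inoperative) [OR] = 1 − (1−0.079200) × (1−0.02) = 0.097616
P(Leveling path down) [AND] = 0.30 × 0.17 = 0.051000
P(Door loop unavailable) [AND] = 0.097616 × 0.45 × 0.051000 = 0.002240
P(Brake release fails) [AND] = 0.25 × 0.04 × 0.15 × 0.41 = 0.000615
P(Controller branch lost) [OR] = 1 − (1−0.000615) × (1−0.16) × (1−0.43) = 0.521494
P(Drive chain 2 lost) [OR] = 1 − (1−0.521494) × (1−0.35) = 0.688971
P(Safety circuit 2 lost) [AND] = 0.688971 × 0.36 × 0.11 × 0.44 = 0.012005
P(Leveling path 2 lost) [OR] = 1 − (1−0.03) × (1−0.38) × (1−0.012005) × (1−0.02) = 0.417703
P(Elevator stuck between floors) [OR] = 1 − (1−0.002240) × (1−0.417703) = 0.419007
Rounded to 4 decimal places: P(Elevator stuck between floors) ≈ 0.4190.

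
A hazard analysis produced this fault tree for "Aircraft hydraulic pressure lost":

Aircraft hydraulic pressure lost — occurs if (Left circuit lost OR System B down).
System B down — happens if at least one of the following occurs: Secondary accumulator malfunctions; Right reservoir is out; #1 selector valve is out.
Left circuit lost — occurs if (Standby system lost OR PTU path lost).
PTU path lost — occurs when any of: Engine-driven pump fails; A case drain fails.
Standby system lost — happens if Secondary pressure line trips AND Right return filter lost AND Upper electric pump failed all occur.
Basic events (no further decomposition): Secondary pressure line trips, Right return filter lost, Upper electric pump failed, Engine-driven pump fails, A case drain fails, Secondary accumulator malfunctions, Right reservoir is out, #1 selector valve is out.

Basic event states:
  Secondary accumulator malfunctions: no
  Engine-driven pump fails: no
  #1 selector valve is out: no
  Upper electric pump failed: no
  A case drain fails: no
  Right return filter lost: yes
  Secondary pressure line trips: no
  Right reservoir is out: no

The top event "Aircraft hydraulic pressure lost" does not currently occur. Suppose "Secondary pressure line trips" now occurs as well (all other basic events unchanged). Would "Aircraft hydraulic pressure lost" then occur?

Counterfactual: set "Secondary pressure line trips" to occurred.
Standby system lost [AND]: Secondary pressure line trips=occurs, Right return filter lost=occurs, Upper electric pump failed=not → not all inputs occur → does not occur.
PTU path lost [OR]: Engine-driven pump fails=not, A case drain fails=not → no input occurs → does not occur.
Left circuit lost [OR]: Standby system lost=not, PTU path lost=not → no input occurs → does not occur.
System B down [OR]: Secondary accumulator malfunctions=not, Right reservoir is out=not, #1 selector valve is out=not → no input occurs → does not occur.
Aircraft hydraulic pressure lost [OR]: Left circuit lost=not, System B down=not → no input occurs → does not occur.

No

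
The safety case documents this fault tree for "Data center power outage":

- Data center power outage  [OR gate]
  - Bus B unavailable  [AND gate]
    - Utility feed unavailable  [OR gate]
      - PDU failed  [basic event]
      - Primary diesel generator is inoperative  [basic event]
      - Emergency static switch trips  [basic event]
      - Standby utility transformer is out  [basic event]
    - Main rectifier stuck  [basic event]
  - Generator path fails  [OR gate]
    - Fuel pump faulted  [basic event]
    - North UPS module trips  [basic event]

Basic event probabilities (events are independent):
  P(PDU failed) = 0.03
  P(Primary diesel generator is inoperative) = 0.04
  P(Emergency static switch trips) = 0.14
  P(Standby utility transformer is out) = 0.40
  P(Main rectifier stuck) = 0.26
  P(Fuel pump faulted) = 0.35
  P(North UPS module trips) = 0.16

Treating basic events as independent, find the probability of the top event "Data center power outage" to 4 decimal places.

0.5277

P(Utility feed unavailable) [OR] = 1 − (1−0.03) × (1−0.04) × (1−0.14) × (1−0.40) = 0.519501
P(Bus B unavailable) [AND] = 0.519501 × 0.26 = 0.135070
P(Generator path fails) [OR] = 1 − (1−0.35) × (1−0.16) = 0.454000
P(Data center power outage) [OR] = 1 − (1−0.135070) × (1−0.454000) = 0.527748
Rounded to 4 decimal places: P(Data center power outage) ≈ 0.5277.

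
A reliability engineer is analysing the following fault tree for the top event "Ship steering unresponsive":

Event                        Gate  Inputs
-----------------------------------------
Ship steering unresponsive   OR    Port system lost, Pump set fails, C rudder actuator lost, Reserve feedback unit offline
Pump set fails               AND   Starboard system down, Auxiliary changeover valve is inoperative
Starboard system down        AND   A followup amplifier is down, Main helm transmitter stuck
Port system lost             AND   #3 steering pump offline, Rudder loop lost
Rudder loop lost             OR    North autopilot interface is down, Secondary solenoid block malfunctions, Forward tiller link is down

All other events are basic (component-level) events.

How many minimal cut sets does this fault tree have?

6

Rudder loop lost [OR]: union of children's cut sets → 3 cut set(s).
Port system lost [AND]: one cut set from each child combined → 1 × 3 = 3 cut set(s).
Starboard system down [AND]: one cut set from each child combined → 1 × 1 = 1 cut set(s).
Pump set fails [AND]: one cut set from each child combined → 1 × 1 = 1 cut set(s).
Ship steering unresponsive [OR]: union of children's cut sets → 6 cut set(s).
Minimal cut sets: {#3 steering pump offline, North autopilot interface is down}; {#3 steering pump offline, Secondary solenoid block malfunctions}; {#3 steering pump offline, Forward tiller link is down}; {A followup amplifier is down, Auxiliary changeover valve is inoperative, Main helm transmitter stuck}; {C rudder actuator lost}; {Reserve feedback unit offline}.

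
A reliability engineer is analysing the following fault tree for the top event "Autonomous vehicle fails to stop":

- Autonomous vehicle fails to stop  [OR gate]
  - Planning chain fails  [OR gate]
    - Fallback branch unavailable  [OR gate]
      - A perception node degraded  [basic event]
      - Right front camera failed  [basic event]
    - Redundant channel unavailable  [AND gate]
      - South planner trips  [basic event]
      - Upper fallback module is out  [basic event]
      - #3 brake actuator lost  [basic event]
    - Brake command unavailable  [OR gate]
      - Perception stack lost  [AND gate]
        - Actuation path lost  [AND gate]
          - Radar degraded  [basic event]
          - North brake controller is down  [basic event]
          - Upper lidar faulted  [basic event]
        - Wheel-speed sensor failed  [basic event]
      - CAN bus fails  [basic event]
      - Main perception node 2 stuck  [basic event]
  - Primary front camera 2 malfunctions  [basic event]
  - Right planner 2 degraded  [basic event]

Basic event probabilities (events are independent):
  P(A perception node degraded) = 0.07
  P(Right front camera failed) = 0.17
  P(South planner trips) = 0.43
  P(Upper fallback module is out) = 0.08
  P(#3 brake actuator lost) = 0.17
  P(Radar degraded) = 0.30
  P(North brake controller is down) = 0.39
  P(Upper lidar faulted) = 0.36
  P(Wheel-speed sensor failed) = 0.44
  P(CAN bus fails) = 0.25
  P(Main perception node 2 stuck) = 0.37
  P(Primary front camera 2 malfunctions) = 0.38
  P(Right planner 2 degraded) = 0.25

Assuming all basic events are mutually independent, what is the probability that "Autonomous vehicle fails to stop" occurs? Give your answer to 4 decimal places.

P(Fallback branch unavailable) [OR] = 1 − (1−0.07) × (1−0.17) = 0.228100
P(Redundant channel unavailable) [AND] = 0.43 × 0.08 × 0.17 = 0.005848
P(Actuation path lost) [AND] = 0.30 × 0.39 × 0.36 = 0.042120
P(Perception stack lost) [AND] = 0.042120 × 0.44 = 0.018533
P(Brake command unavailable) [OR] = 1 − (1−0.018533) × (1−0.25) × (1−0.37) = 0.536257
P(Planning chain fails) [OR] = 1 − (1−0.228100) × (1−0.005848) × (1−0.536257) = 0.644130
P(Autonomous vehicle fails to stop) [OR] = 1 − (1−0.644130) × (1−0.38) × (1−0.25) = 0.834520
Rounded to 4 decimal places: P(Autonomous vehicle fails to stop) ≈ 0.8345.

0.8345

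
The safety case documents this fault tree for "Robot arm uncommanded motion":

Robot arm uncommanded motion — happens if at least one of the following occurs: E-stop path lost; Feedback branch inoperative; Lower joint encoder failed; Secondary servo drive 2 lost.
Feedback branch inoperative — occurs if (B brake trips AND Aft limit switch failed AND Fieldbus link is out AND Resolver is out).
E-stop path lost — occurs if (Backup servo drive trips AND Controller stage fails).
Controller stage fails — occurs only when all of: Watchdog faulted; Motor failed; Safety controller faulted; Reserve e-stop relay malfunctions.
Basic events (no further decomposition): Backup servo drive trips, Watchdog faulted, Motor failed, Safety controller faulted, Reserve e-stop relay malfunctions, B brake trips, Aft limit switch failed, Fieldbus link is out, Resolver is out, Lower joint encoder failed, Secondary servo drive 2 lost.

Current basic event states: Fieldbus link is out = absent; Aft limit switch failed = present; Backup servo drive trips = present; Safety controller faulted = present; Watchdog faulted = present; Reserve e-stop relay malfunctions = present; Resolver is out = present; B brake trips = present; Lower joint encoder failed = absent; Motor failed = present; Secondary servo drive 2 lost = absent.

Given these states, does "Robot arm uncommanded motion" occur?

Yes

Controller stage fails [AND]: Watchdog faulted=occurs, Motor failed=occurs, Safety controller faulted=occurs, Reserve e-stop relay malfunctions=occurs → all inputs occur → occurs.
E-stop path lost [AND]: Backup servo drive trips=occurs, Controller stage fails=occurs → all inputs occur → occurs.
Feedback branch inoperative [AND]: B brake trips=occurs, Aft limit switch failed=occurs, Fieldbus link is out=not, Resolver is out=occurs → not all inputs occur → does not occur.
Robot arm uncommanded motion [OR]: E-stop path lost=occurs, Feedback branch inoperative=not, Lower joint encoder failed=not, Secondary servo drive 2 lost=not → at least one input occurs → occurs.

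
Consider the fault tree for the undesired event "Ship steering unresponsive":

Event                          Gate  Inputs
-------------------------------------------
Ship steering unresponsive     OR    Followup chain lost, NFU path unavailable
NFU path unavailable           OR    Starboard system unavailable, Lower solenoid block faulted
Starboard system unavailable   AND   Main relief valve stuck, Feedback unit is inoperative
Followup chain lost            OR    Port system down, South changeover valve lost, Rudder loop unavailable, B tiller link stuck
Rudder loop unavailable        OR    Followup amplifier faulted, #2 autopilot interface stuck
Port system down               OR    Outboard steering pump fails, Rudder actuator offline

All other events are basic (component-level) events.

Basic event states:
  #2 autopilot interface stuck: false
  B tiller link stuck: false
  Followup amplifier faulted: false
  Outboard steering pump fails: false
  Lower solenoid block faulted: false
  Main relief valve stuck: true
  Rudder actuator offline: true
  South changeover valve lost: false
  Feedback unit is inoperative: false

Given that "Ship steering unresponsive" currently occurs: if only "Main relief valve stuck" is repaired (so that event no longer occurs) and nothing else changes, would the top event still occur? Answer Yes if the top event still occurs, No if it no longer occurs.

Yes

Counterfactual: set "Main relief valve stuck" to not occurred.
Port system down [OR]: Outboard steering pump fails=not, Rudder actuator offline=occurs → at least one input occurs → occurs.
Rudder loop unavailable [OR]: Followup amplifier faulted=not, #2 autopilot interface stuck=not → no input occurs → does not occur.
Followup chain lost [OR]: Port system down=occurs, South changeover valve lost=not, Rudder loop unavailable=not, B tiller link stuck=not → at least one input occurs → occurs.
Starboard system unavailable [AND]: Main relief valve stuck=not, Feedback unit is inoperative=not → not all inputs occur → does not occur.
NFU path unavailable [OR]: Starboard system unavailable=not, Lower solenoid block faulted=not → no input occurs → does not occur.
Ship steering unresponsive [OR]: Followup chain lost=occurs, NFU path unavailable=not → at least one input occurs → occurs.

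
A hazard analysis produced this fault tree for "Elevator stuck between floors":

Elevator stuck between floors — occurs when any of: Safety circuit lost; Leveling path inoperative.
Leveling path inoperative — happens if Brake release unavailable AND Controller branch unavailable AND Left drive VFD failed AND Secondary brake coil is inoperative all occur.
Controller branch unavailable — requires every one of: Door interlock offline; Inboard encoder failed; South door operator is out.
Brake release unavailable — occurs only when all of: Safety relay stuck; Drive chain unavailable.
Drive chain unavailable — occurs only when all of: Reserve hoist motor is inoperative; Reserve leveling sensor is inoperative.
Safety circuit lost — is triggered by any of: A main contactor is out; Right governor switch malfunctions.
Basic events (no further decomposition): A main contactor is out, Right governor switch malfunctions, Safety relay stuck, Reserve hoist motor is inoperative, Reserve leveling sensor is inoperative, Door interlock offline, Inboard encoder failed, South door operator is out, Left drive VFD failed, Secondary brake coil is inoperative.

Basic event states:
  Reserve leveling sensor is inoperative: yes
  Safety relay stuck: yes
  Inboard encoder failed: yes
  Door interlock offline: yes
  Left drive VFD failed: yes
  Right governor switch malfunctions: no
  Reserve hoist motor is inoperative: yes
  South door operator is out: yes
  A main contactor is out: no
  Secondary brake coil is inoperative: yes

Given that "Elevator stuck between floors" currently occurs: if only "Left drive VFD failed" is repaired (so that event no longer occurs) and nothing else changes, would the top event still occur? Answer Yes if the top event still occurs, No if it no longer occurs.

No

Counterfactual: set "Left drive VFD failed" to not occurred.
Safety circuit lost [OR]: A main contactor is out=not, Right governor switch malfunctions=not → no input occurs → does not occur.
Drive chain unavailable [AND]: Reserve hoist motor is inoperative=occurs, Reserve leveling sensor is inoperative=occurs → all inputs occur → occurs.
Brake release unavailable [AND]: Safety relay stuck=occurs, Drive chain unavailable=occurs → all inputs occur → occurs.
Controller branch unavailable [AND]: Door interlock offline=occurs, Inboard encoder failed=occurs, South door operator is out=occurs → all inputs occur → occurs.
Leveling path inoperative [AND]: Brake release unavailable=occurs, Controller branch unavailable=occurs, Left drive VFD failed=not, Secondary brake coil is inoperative=occurs → not all inputs occur → does not occur.
Elevator stuck between floors [OR]: Safety circuit lost=not, Leveling path inoperative=not → no input occurs → does not occur.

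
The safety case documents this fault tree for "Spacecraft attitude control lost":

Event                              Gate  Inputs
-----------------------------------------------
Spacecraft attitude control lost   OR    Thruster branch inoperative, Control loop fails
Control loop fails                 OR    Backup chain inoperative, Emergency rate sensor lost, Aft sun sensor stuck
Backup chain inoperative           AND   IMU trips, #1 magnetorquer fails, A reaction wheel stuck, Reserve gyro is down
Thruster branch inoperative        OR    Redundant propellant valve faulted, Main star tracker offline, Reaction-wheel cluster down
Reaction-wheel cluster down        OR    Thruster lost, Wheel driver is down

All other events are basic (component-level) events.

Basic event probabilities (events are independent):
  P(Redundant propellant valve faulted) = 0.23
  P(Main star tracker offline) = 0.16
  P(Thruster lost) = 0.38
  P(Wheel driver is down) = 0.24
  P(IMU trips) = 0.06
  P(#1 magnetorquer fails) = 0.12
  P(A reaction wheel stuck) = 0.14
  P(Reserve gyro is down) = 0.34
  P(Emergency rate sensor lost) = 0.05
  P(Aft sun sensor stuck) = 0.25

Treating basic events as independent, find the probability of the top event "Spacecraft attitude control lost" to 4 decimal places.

P(Reaction-wheel cluster down) [OR] = 1 − (1−0.38) × (1−0.24) = 0.528800
P(Thruster branch inoperative) [OR] = 1 − (1−0.23) × (1−0.16) × (1−0.528800) = 0.695228
P(Backup chain inoperative) [AND] = 0.06 × 0.12 × 0.14 × 0.34 = 0.000343
P(Control loop fails) [OR] = 1 − (1−0.000343) × (1−0.05) × (1−0.25) = 0.287744
P(Spacecraft attitude control lost) [OR] = 1 − (1−0.695228) × (1−0.287744) = 0.782924
Rounded to 4 decimal places: P(Spacecraft attitude control lost) ≈ 0.7829.

0.7829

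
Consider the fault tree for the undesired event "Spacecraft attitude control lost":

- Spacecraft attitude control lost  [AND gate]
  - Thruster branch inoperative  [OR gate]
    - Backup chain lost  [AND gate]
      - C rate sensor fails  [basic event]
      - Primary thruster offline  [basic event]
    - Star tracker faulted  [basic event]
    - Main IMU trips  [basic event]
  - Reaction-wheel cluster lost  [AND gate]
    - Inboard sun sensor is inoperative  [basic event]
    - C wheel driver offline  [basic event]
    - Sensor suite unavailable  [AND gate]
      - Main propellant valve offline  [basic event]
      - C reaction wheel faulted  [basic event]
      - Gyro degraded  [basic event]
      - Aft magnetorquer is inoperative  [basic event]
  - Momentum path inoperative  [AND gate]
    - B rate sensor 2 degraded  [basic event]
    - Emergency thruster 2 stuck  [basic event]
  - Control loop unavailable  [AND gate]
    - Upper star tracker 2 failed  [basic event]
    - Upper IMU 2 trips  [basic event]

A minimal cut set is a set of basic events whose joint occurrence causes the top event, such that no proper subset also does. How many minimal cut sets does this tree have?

Backup chain lost [AND]: one cut set from each child combined → 1 × 1 = 1 cut set(s).
Thruster branch inoperative [OR]: union of children's cut sets → 3 cut set(s).
Sensor suite unavailable [AND]: one cut set from each child combined → 1 × 1 × 1 × 1 = 1 cut set(s).
Reaction-wheel cluster lost [AND]: one cut set from each child combined → 1 × 1 × 1 = 1 cut set(s).
Momentum path inoperative [AND]: one cut set from each child combined → 1 × 1 = 1 cut set(s).
Control loop unavailable [AND]: one cut set from each child combined → 1 × 1 = 1 cut set(s).
Spacecraft attitude control lost [AND]: one cut set from each child combined → 3 × 1 × 1 × 1 = 3 cut set(s).
Minimal cut sets: {Aft magnetorquer is inoperative, B rate sensor 2 degraded, C rate sensor fails, C reaction wheel faulted, C wheel driver offline, Emergency thruster 2 stuck, Gyro degraded, Inboard sun sensor is inoperative, Main propellant valve offline, Primary thruster offline, Upper IMU 2 trips, Upper star tracker 2 failed}; {Aft magnetorquer is inoperative, B rate sensor 2 degraded, C reaction wheel faulted, C wheel driver offline, Emergency thruster 2 stuck, Gyro degraded, Inboard sun sensor is inoperative, Main propellant valve offline, Star tracker faulted, Upper IMU 2 trips, Upper star tracker 2 failed}; {Aft magnetorquer is inoperative, B rate sensor 2 degraded, C reaction wheel faulted, C wheel driver offline, Emergency thruster 2 stuck, Gyro degraded, Inboard sun sensor is inoperative, Main IMU trips, Main propellant valve offline, Upper IMU 2 trips, Upper star tracker 2 failed}.

3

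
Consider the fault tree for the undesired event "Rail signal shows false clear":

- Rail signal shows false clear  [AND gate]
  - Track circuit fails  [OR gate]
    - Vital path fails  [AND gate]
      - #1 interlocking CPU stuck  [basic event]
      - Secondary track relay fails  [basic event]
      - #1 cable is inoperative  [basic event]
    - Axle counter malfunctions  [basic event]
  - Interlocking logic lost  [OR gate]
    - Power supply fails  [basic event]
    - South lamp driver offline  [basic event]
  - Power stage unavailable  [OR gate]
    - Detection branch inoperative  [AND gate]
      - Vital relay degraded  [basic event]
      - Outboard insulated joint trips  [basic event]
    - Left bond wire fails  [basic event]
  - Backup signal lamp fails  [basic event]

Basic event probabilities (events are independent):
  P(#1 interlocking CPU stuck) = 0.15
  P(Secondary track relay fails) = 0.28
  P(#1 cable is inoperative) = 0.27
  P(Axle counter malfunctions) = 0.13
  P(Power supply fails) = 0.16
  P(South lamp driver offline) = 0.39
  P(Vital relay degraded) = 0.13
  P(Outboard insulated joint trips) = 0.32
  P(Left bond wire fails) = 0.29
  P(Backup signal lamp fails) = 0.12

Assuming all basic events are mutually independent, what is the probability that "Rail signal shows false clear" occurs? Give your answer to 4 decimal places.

0.0026

P(Vital path fails) [AND] = 0.15 × 0.28 × 0.27 = 0.011340
P(Track circuit fails) [OR] = 1 − (1−0.011340) × (1−0.13) = 0.139866
P(Interlocking logic lost) [OR] = 1 − (1−0.16) × (1−0.39) = 0.487600
P(Detection branch inoperative) [AND] = 0.13 × 0.32 = 0.041600
P(Power stage unavailable) [OR] = 1 − (1−0.041600) × (1−0.29) = 0.319536
P(Rail signal shows false clear) [AND] = 0.139866 × 0.487600 × 0.319536 × 0.12 = 0.002615
Rounded to 4 decimal places: P(Rail signal shows false clear) ≈ 0.0026.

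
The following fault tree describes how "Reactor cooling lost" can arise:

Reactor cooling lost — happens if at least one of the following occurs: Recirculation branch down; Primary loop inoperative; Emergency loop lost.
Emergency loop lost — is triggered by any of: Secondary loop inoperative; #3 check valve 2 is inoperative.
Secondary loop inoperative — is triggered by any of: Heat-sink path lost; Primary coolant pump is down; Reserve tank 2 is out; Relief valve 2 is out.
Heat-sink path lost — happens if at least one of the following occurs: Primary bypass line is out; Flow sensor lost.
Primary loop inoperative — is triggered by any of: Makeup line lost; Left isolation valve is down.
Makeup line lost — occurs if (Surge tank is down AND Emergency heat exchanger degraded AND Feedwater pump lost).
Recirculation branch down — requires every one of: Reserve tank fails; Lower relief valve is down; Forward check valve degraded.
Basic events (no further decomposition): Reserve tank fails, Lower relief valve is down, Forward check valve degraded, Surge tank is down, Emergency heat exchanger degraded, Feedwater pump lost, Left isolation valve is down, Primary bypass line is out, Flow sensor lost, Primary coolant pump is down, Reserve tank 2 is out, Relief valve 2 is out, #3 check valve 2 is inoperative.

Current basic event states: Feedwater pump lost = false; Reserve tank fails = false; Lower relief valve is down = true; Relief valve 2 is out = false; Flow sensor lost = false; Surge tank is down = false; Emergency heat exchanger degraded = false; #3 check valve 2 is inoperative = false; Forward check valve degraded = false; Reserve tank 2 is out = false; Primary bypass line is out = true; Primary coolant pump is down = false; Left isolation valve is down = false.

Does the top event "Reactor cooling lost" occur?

Yes

Recirculation branch down [AND]: Reserve tank fails=not, Lower relief valve is down=occurs, Forward check valve degraded=not → not all inputs occur → does not occur.
Makeup line lost [AND]: Surge tank is down=not, Emergency heat exchanger degraded=not, Feedwater pump lost=not → not all inputs occur → does not occur.
Primary loop inoperative [OR]: Makeup line lost=not, Left isolation valve is down=not → no input occurs → does not occur.
Heat-sink path lost [OR]: Primary bypass line is out=occurs, Flow sensor lost=not → at least one input occurs → occurs.
Secondary loop inoperative [OR]: Heat-sink path lost=occurs, Primary coolant pump is down=not, Reserve tank 2 is out=not, Relief valve 2 is out=not → at least one input occurs → occurs.
Emergency loop lost [OR]: Secondary loop inoperative=occurs, #3 check valve 2 is inoperative=not → at least one input occurs → occurs.
Reactor cooling lost [OR]: Recirculation branch down=not, Primary loop inoperative=not, Emergency loop lost=occurs → at least one input occurs → occurs.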